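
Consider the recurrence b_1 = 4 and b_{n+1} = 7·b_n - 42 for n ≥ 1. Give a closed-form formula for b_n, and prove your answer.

b_n = -3·7^(n - 1) + 7

Computing the first terms: b_1 = 4, b_2 = -14, b_3 = -140. This suggests b_n = -3·7^(n - 1) + 7.
Base case (n = 1): the formula gives 4 = 4 = b_1.
For the inductive step, assume it holds for an arbitrary p ≥ 1, so b_p = -3·7^(p - 1) + 7.
Then b_{p+1} = 7·b_p - 42 = 7·(-3·7^(p - 1) + 7) - 42 = -3·7^p + 7 = -3·7^((p+1) - 1) + 7,
which is the claimed formula at n = p+1.
By the principle of mathematical induction, the result holds for all n ≥ 1.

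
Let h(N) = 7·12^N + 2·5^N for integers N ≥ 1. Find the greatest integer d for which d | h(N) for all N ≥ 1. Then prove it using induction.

Computing the first values: h(1) = 94 and h(2) = 1058; gcd(94, 1058) = 2, so d ≤ 2.
We prove 2 | 7·12^N + 2·5^N for all N ≥ 1 by induction on N.
Base case (N = 1): h(1) = 94 = 2·(47), so 2 | h(1).
Suppose the result is true for N = j, i.e. 2 | h(j). Then
h(j+1) − 12·h(j) = (7·12^(j+1) + 2·5^(j+1)) − 12·(7·12^j + 2·5^j) = (2)·5^j·(5 − 12) = (-14)·5^j. Since 2 | h(j) by the inductive hypothesis, 2 | 12·h(j); and 2 | -14 since -14 = 2·-7. Therefore 2 | h(j+1).
By the principle of mathematical induction, the result holds for all N ≥ 1.
Therefore the largest such d is 2.

d = 2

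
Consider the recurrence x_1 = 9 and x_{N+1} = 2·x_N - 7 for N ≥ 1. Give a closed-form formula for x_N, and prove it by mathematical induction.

Computing the first terms: x_1 = 9, x_2 = 11, x_3 = 15. This suggests x_N = 2^N + 7.
Base case (N = 1): the formula gives 9 = 9 = x_1.
Suppose the result is true for N = p, so x_p = 2^p + 7.
Then x_{p+1} = 2·x_p - 7 = 2·(2^p + 7) - 7 = 2^(p + 1) + 7,
which is the claimed formula at N = p+1.
Hence, by induction on N, the claim holds for every N ≥ 1.

x_N = 2^N + 7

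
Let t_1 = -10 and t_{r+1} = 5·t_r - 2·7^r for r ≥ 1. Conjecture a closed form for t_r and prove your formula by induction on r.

Computing the first terms: t_1 = -10, t_2 = -64, t_3 = -418. This suggests t_r = -3·5^(r - 1) - 7^r.
Base step (r = 1): the formula gives -10 = -10 = t_1.
Inductive step: assume the claim holds for r = p, so t_p = -3·5^(p - 1) - 7^p.
Then t_{p+1} = 5·t_p - 2·7^p = 5·(-3·5^(p - 1) - 7^p) - 2·7^p = -3·5^p - 7^(p + 1) = -3·5^((p+1) - 1) - 7^(p+1),
which is the claimed formula at r = p+1.
This completes the induction.

t_r = -3·5^(r - 1) - 7^r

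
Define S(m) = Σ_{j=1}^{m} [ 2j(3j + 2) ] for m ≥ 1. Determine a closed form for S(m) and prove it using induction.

S(m) = m(m + 1)(2m + 3)

We claim S(m) = m(m + 1)(2m + 3) for all m ≥ 1.
Base step (m = 1): S(1) = 10, and the closed form gives 10. They agree.
For the inductive step, assume it holds for an arbitrary j ≥ 1, so S(j) = j(2j^2 + 5j + 3).
Then S(j+1) = S(j) + (2(j + 1)(3j + 5)) = (j(2j^2 + 5j + 3)) + (2(j + 1)(3j + 5)).
Simplifying, S(j+1) = (j + 1)(j + 2)(2j + 5) = (j+1)((j+1) + 1)(2(j+1) + 3),
which is the closed form with m = j+1.
Hence, by induction on m, the claim holds for every m ≥ 1.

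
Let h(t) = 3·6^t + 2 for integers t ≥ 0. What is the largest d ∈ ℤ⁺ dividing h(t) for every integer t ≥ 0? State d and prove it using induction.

d = 5

Computing the first values: h(0) = 5 and h(1) = 20; gcd(5, 20) = 5, so d ≤ 5.
We prove 5 | 3·6^t + 2 for all t ≥ 0 by induction on t.
When t = 0: h(0) = 5 = 5·(1), so 5 | h(0).
Inductive step: assume the claim holds for t = k, i.e. 5 | h(k). Then
h(k+1) = 3·6^(k+1) + 2 = 6·(3·6^k + 2) - 10 = 6·h(k) - 10. The first term is divisible by 5 by the inductive hypothesis, and -10 is divisible by 5. Hence 5 | h(k+1).
Hence, by induction on t, the claim holds for every t ≥ 0.
Therefore the largest such d is 5.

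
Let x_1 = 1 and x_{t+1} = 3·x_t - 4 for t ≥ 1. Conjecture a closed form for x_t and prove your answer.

x_t = -3^(t - 1) + 2

Computing the first terms: x_1 = 1, x_2 = -1, x_3 = -7. This suggests x_t = -3^(t - 1) + 2.
Base case (t = 1): the formula gives 1 = 1 = x_1.
Inductive step: assume the claim holds for t = p, so x_p = -3^(p - 1) + 2.
Then x_{p+1} = 3·x_p - 4 = 3·(-3^(p - 1) + 2) - 4 = -3^p + 2 = -3^((p+1) - 1) + 2,
which is the claimed formula at t = p+1.
By induction, the statement is established for all t ≥ 1.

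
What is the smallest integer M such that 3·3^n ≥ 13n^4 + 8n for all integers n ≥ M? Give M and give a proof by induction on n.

M = 10

At n = 9: 59049 < 85365, so the inequality fails and M ≥ 10. We prove 3·3^n ≥ 13n^4 + 8n for all n ≥ 10.
Base step (n = 10): 3·3^n = 177147 and 13n^4 + 8n = 130080, so 177147 ≥ 130080.
Suppose the result is true for n = i, so 3·3^i ≥ 13i^4 + 8i.
Then 3·3^(i + 1) = 3·(3·3^i) ≥ 3·(13i^4 + 8i).
Also, for i ≥ 10 we have 3·(13i^4 + 8i) ≥ 13(i+1)^4 + 8(i+1), since 3·(13i^4 + 8i) − (13(i+1)^4 + 8(i+1)) = 26i^4 - 52i^3 - 78i^2 - 36i - 21, which is nonnegative for all i ≥ 10.
Combining, 3·3^(i + 1) ≥ 13(i+1)^4 + 8(i+1).
By induction, the statement is established for all n ≥ 10.
Hence the smallest such M is 10.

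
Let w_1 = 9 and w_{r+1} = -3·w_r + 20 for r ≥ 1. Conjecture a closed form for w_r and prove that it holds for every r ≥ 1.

Computing the first terms: w_1 = 9, w_2 = -7, w_3 = 41. This suggests w_r = 4(-3)^(r - 1) + 5.
When r = 1: the formula gives 9 = 9 = w_1.
For the inductive step, assume it holds for an arbitrary k ≥ 1, so w_k = 4(-3)^(k - 1) + 5.
Then w_{k+1} = -3·w_k + 20 = -3·(4(-3)^(k - 1) + 5) + 20 = 4(-3)^k + 5 = 4(-3)^((k+1) - 1) + 5,
which is the claimed formula at r = k+1.
By the principle of mathematical induction, the result holds for all r ≥ 1.

w_r = 4(-3)^(r - 1) + 5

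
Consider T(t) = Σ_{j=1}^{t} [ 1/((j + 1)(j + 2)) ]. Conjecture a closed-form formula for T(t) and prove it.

T(t) = t/(2(t + 2))

We claim T(t) = t/(2(t + 2)) for all t ≥ 1.
When t = 1: T(1) = 1/6, and the closed form gives 1/6. They agree.
Inductive step: assume the claim holds for t = j, so T(j) = j/(2(j + 2)).
Then T(j+1) = T(j) + (1/((j + 2)(j + 3))) = (j/(2(j + 2))) + (1/((j + 2)(j + 3))).
Simplifying, T(j+1) = (j + 1)/(2(j + 3)) = (j+1)/(2((j+1) + 2)),
which is the closed form with t = j+1.
By induction, the statement is established for all t ≥ 1.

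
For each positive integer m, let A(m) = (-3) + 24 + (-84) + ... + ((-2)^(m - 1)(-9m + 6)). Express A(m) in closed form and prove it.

A(m) = (-2)^m(3m - 1) + 1

We claim A(m) = (-2)^m(3m - 1) + 1 for all m ≥ 1.
Base case (m = 1): A(1) = -3, and the closed form gives -3. They agree.
Suppose the result is true for m = p, so A(p) = (-2)^p(3p - 1) + 1.
Then A(p+1) = A(p) + ((-2)^p(-9p - 3)) = ((-2)^p(3p - 1) + 1) + ((-2)^p(-9p - 3)).
Simplifying, A(p+1) = -6(-2)^p·p - 4(-2)^p + 1 = (-2)^(p+1)(3(p+1) - 1) + 1,
which is the closed form with m = p+1.
Hence, by induction on m, the claim holds for every m ≥ 1.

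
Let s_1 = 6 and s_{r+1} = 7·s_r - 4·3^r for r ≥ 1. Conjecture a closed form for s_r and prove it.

Computing the first terms: s_1 = 6, s_2 = 30, s_3 = 174. This suggests s_r = 3^r + 3·7^(r - 1).
For the base case r = 1: the formula gives 6 = 6 = s_1.
Suppose the result is true for r = p, so s_p = 3^p + 3·7^(p - 1).
Then s_{p+1} = 7·s_p - 4·3^p = 7·(3^p + 3·7^(p - 1)) - 4·3^p = 3^(p + 1) + 3·7^p = 3^(p+1) + 3·7^((p+1) - 1),
which is the claimed formula at r = p+1.
By induction, the statement is established for all r ≥ 1.

s_r = 3^r + 3·7^(r - 1)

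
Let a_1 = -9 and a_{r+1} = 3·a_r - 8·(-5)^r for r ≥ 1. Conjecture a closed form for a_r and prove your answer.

Computing the first terms: a_1 = -9, a_2 = 13, a_3 = -161. This suggests a_r = (-5)^r - 4·3^(r - 1).
Base step (r = 1): the formula gives -9 = -9 = a_1.
Inductive step: suppose the statement holds for some j ≥ 1, so a_j = (-5)^j - 4·3^(j - 1).
Then a_{j+1} = 3·a_j - 8·(-5)^j = 3·((-5)^j - 4·3^(j - 1)) - 8·(-5)^j = (-5)^(j + 1) - 4·3^j = (-5)^(j+1) - 4·3^((j+1) - 1),
which is the claimed formula at r = j+1.
Hence, by induction on r, the claim holds for every r ≥ 1.

a_r = (-5)^r - 4·3^(r - 1)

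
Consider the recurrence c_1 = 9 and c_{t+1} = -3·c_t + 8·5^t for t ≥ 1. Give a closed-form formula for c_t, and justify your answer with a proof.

Computing the first terms: c_1 = 9, c_2 = 13, c_3 = 161. This suggests c_t = 4(-3)^(t - 1) + 5^t.
Base step (t = 1): the formula gives 9 = 9 = c_1.
Suppose the result is true for t = m, so c_m = 4(-3)^(m - 1) + 5^m.
Then c_{m+1} = -3·c_m + 8·5^m = -3·(4(-3)^(m - 1) + 5^m) + 8·5^m = 4(-3)^m + 5^(m + 1) = 4(-3)^((m+1) - 1) + 5^(m+1),
which is the claimed formula at t = m+1.
This completes the induction.

c_t = 4(-3)^(t - 1) + 5^t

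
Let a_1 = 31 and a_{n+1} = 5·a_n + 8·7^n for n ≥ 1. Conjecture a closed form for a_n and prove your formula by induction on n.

a_n = 3·5^(n - 1) + 4·7^n

Computing the first terms: a_1 = 31, a_2 = 211, a_3 = 1447. This suggests a_n = 3·5^(n - 1) + 4·7^n.
Base step (n = 1): the formula gives 31 = 31 = a_1.
For the inductive step, assume it holds for an arbitrary p ≥ 1, so a_p = 3·5^(p - 1) + 4·7^p.
Then a_{p+1} = 5·a_p + 8·7^p = 5·(3·5^(p - 1) + 4·7^p) + 8·7^p = 3·5^p + 4·7^(p + 1) = 3·5^((p+1) - 1) + 4·7^(p+1),
which is the claimed formula at n = p+1.
This completes the induction.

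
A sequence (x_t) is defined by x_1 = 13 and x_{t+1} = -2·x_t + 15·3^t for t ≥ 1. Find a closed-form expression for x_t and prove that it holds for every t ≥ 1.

x_t = (-2)^(t + 1) + 3^(t + 1)

Computing the first terms: x_1 = 13, x_2 = 19, x_3 = 97. This suggests x_t = (-2)^(t + 1) + 3^(t + 1).
For the base case t = 1: the formula gives 13 = 13 = x_1.
Inductive step: assume the claim holds for t = j, so x_j = (-2)^(j + 1) + 3^(j + 1).
Then x_{j+1} = -2·x_j + 15·3^j = -2·((-2)^(j + 1) + 3^(j + 1)) + 15·3^j = (-2)^(j + 2) + 3^(j + 2) = (-2)^((j+1) + 1) + 3^((j+1) + 1),
which is the claimed formula at t = j+1.
Hence, by induction on t, the claim holds for every t ≥ 1.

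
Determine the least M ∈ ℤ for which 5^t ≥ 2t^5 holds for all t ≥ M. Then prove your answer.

At t = 5: 3125 < 6250, so the inequality fails and M ≥ 6. We prove 5^t ≥ 2t^5 for all t ≥ 6.
Base case (t = 6): 5^t = 15625 and 2t^5 = 15552, so 15625 ≥ 15552.
Inductive step: suppose the statement holds for some m ≥ 6, so 5^m ≥ 2m^5.
Then 5^(m + 1) = 5·(5^m) ≥ 5·(2m^5).
Also, for m ≥ 6 we have 5·(2m^5) ≥ 2(m+1)^5, since 5 ≥ (1 + 1/m)^5 for all m ≥ 6.
Combining, 5^(m + 1) ≥ 2(m+1)^5.
By the principle of mathematical induction, the result holds for all t ≥ 6.
Hence the smallest such M is 6.

M = 6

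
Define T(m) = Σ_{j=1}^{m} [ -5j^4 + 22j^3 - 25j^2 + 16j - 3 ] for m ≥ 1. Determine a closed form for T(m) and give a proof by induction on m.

We claim T(m) = -m(m^4 - 3m^3 - m^2 - m - 1) for all m ≥ 1.
For the base case m = 1: T(1) = 5, and the closed form gives 5. They agree.
Suppose the result is true for m = j, so T(j) = j(-j^4 + 3j^3 + j^2 + j + 1).
Then T(j+1) = T(j) + (-5j^4 + 2j^3 + 11j^2 + 12j + 5) = (j(-j^4 + 3j^3 + j^2 + j + 1)) + (-5j^4 + 2j^3 + 11j^2 + 12j + 5).
Simplifying, T(j+1) = -(j + 1)(j^4 + j^3 - 4j^2 - 8j - 5) = -(j+1)((j+1)^4 - 3(j+1)^3 - (j+1)^2 - (j+1) - 1),
which is the closed form with m = j+1.
This completes the induction.

T(m) = -m(m^4 - 3m^3 - m^2 - m - 1)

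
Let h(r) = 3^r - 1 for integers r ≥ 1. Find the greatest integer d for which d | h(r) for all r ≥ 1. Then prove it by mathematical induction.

d = 2

Computing the first values: h(1) = 2 and h(2) = 8; gcd(2, 8) = 2, so d ≤ 2.
We prove 2 | 3^r - 1 for all r ≥ 1 by induction on r.
Base case (r = 1): h(1) = 2 = 2·(1), so 2 | h(1).
Inductive step: suppose the statement holds for some k ≥ 1, i.e. 2 | h(k). Then
3^{k+1} − 1^{k+1} = 3·3^k − 1·1^k = 3·(3^k − 1^k) + (2)·1^k. The first term is divisible by 2 by the inductive hypothesis, and the second term (2)·1^k is divisible by 2 since 2 | 2. Hence 2 | h(k+1).
This completes the induction.
Therefore the largest such d is 2.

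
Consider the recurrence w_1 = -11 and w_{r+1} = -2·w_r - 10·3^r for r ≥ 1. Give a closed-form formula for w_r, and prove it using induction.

Computing the first terms: w_1 = -11, w_2 = -8, w_3 = -74. This suggests w_r = -5(-2)^(r - 1) - 2·3^r.
Base case (r = 1): the formula gives -11 = -11 = w_1.
Inductive step: suppose the statement holds for some i ≥ 1, so w_i = -5(-2)^(i - 1) - 2·3^i.
Then w_{i+1} = -2·w_i - 10·3^i = -2·(-5(-2)^(i - 1) - 2·3^i) - 10·3^i = -5(-2)^i - 2·3^(i + 1) = -5(-2)^((i+1) - 1) - 2·3^(i+1),
which is the claimed formula at r = i+1.
This completes the induction.

w_r = -5(-2)^(r - 1) - 2·3^r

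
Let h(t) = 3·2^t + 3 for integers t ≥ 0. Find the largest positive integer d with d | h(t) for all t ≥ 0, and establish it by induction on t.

Computing the first values: h(0) = 6 and h(1) = 9; gcd(6, 9) = 3, so d ≤ 3.
We prove 3 | 3·2^t + 3 for all t ≥ 0 by induction on t.
For the base case t = 0: h(0) = 6 = 3·(2), so 3 | h(0).
Suppose the result is true for t = i, i.e. 3 | h(i). Then
h(i+1) = 3·2^(i+1) + 3 = 2·(3·2^i + 3) - 3 = 2·h(i) - 3. The first term is divisible by 3 by the inductive hypothesis, and -3 is divisible by 3. Hence 3 | h(i+1).
This completes the induction.
Therefore the largest such d is 3.

d = 3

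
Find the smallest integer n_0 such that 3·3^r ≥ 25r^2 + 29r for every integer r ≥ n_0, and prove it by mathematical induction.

At r = 5: 729 < 770, so the inequality fails and n_0 ≥ 6. We prove 3·3^r ≥ 25r^2 + 29r for all r ≥ 6.
For the base case r = 6: 3·3^r = 2187 and 25r^2 + 29r = 1074, so 2187 ≥ 1074.
For the inductive step, assume it holds for an arbitrary p ≥ 6, so 3·3^p ≥ 25p^2 + 29p.
Then 3·3^(p + 1) = 3·(3·3^p) ≥ 3·(25p^2 + 29p).
Also, for p ≥ 6 we have 3·(25p^2 + 29p) ≥ 25(p+1)^2 + 29(p+1), since 3·(25p^2 + 29p) − (25(p+1)^2 + 29(p+1)) = 50p^2 + 8p - 54, which is nonnegative for all p ≥ 6.
Combining, 3·3^(p + 1) ≥ 25(p+1)^2 + 29(p+1).
By induction, the statement is established for all r ≥ 6.
Hence the smallest such n_0 is 6.

n_0 = 6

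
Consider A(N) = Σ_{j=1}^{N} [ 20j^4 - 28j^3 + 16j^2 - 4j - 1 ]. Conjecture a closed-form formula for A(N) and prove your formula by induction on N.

We claim A(N) = N(4N^4 + 3N^3 - 2N^2 - N - 1) for all N ≥ 1.
Base step (N = 1): A(1) = 3, and the closed form gives 3. They agree.
Suppose the result is true for N = j, so A(j) = j(4j^4 + 3j^3 - 2j^2 - j - 1).
Then A(j+1) = A(j) + (20j^4 + 52j^3 + 52j^2 + 24j + 3) = (j(4j^4 + 3j^3 - 2j^2 - j - 1)) + (20j^4 + 52j^3 + 52j^2 + 24j + 3).
Simplifying, A(j+1) = (j + 1)(4j^4 + 19j^3 + 31j^2 + 20j + 3) = (j+1)(4(j+1)^4 + 3(j+1)^3 - 2(j+1)^2 - (j+1) - 1),
which is the closed form with N = j+1.
By the principle of mathematical induction, the result holds for all N ≥ 1.

A(N) = N(4N^4 + 3N^3 - 2N^2 - N - 1)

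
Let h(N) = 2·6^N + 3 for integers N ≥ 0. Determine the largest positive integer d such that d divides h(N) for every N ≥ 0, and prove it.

Computing the first values: h(0) = 5 and h(1) = 15; gcd(5, 15) = 5, so d ≤ 5.
We prove 5 | 2·6^N + 3 for all N ≥ 0 by induction on N.
Base case (N = 0): h(0) = 5 = 5·(1), so 5 | h(0).
Inductive step: assume the claim holds for N = r, i.e. 5 | h(r). Then
h(r+1) = 2·6^(r+1) + 3 = 6·(2·6^r + 3) - 15 = 6·h(r) - 15. The first term is divisible by 5 by the inductive hypothesis, and -15 is divisible by 5. Hence 5 | h(r+1).
By induction, the statement is established for all N ≥ 0.
Therefore the largest such d is 5.

d = 5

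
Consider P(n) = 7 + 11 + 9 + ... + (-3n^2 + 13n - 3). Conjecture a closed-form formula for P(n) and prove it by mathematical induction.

We claim P(n) = -n(n^2 - 5n - 3) for all n ≥ 1.
When n = 1: P(1) = 7, and the closed form gives 7. They agree.
Inductive step: suppose the statement holds for some p ≥ 1, so P(p) = p(-p^2 + 5p + 3).
Then P(p+1) = P(p) + (-3p^2 + 7p + 7) = (p(-p^2 + 5p + 3)) + (-3p^2 + 7p + 7).
Simplifying, P(p+1) = -(p + 1)(p^2 - 3p - 7) = -(p+1)((p+1)^2 - 5(p+1) - 3),
which is the closed form with n = p+1.
By the principle of mathematical induction, the result holds for all n ≥ 1.

P(n) = -n(n^2 - 5n - 3)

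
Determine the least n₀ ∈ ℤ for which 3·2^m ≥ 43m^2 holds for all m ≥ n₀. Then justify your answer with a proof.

At m = 10: 3072 < 4300, so the inequality fails and n₀ ≥ 11. We prove 3·2^m ≥ 43m^2 for all m ≥ 11.
For the base case m = 11: 3·2^m = 6144 and 43m^2 = 5203, so 6144 ≥ 5203.
Suppose the result is true for m = j, so 3·2^j ≥ 43j^2.
Then 3·2^(j + 1) = 2·(3·2^j) ≥ 2·(43j^2).
Also, for j ≥ 11 we have 2·(43j^2) ≥ 43(j+1)^2, since 2 ≥ (1 + 1/j)^2 for all j ≥ 11.
Combining, 3·2^(j + 1) ≥ 43(j+1)^2.
By the principle of mathematical induction, the result holds for all m ≥ 11.
Hence the smallest such n₀ is 11.

n₀ = 11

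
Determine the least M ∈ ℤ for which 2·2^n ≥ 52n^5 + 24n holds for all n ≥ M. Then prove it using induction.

At n = 28: 536870912 < 894939808, so the inequality fails and M ≥ 29. We prove 2·2^n ≥ 52n^5 + 24n for all n ≥ 29.
For the base case n = 29: 2·2^n = 1073741824 and 52n^5 + 24n = 1066580444, so 1073741824 ≥ 1066580444.
Inductive step: suppose the statement holds for some j ≥ 29, so 2·2^j ≥ 52j^5 + 24j.
Then 2·2^(j + 1) = 2·(2·2^j) ≥ 2·(52j^5 + 24j).
Also, for j ≥ 29 we have 2·(52j^5 + 24j) ≥ 52(j+1)^5 + 24(j+1), since 2·(52j^5 + 24j) − (52(j+1)^5 + 24(j+1)) = 52j^5 - 260j^4 - 520j^3 - 520j^2 - 236j - 76, which is nonnegative for all j ≥ 29.
Combining, 2·2^(j + 1) ≥ 52(j+1)^5 + 24(j+1).
By the principle of mathematical induction, the result holds for all n ≥ 29.
Hence the smallest such M is 29.

M = 29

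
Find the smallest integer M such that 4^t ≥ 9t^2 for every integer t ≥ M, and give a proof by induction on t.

At t = 3: 64 < 81, so the inequality fails and M ≥ 4. We prove 4^t ≥ 9t^2 for all t ≥ 4.
For the base case t = 4: 4^t = 256 and 9t^2 = 144, so 256 ≥ 144.
Inductive step: suppose the statement holds for some r ≥ 4, so 4^r ≥ 9r^2.
Then 4^(r + 1) = 4·(4^r) ≥ 4·(9r^2).
Also, for r ≥ 4 we have 4·(9r^2) ≥ 9(r+1)^2, since 4 ≥ (1 + 1/r)^2 for all r ≥ 4.
Combining, 4^(r + 1) ≥ 9(r+1)^2.
By induction, the statement is established for all t ≥ 4.
Hence the smallest such M is 4.

M = 4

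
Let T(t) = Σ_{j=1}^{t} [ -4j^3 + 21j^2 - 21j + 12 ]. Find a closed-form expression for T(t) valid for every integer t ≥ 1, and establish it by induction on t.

T(t) = -t(t - 5)(t^2 + 1)

We claim T(t) = -t(t - 5)(t^2 + 1) for all t ≥ 1.
Base step (t = 1): T(1) = 8, and the closed form gives 8. They agree.
Suppose the result is true for t = j, so T(j) = j(-j^3 + 5j^2 - j + 5).
Then T(j+1) = T(j) + (-4j^3 + 9j^2 + 9j + 8) = (j(-j^3 + 5j^2 - j + 5)) + (-4j^3 + 9j^2 + 9j + 8).
Simplifying, T(j+1) = -(j - 4)(j + 1)(j^2 + 2j + 2) = -(j+1)((j+1) - 5)((j+1)^2 + 1),
which is the closed form with t = j+1.
This completes the induction.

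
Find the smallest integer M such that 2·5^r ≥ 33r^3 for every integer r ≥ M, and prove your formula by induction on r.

At r = 4: 1250 < 2112, so the inequality fails and M ≥ 5. We prove 2·5^r ≥ 33r^3 for all r ≥ 5.
When r = 5: 2·5^r = 6250 and 33r^3 = 4125, so 6250 ≥ 4125.
Suppose the result is true for r = m, so 2·5^m ≥ 33m^3.
Then 2·5^(m + 1) = 5·(2·5^m) ≥ 5·(33m^3).
Also, for m ≥ 5 we have 5·(33m^3) ≥ 33(m+1)^3, since 5 ≥ (1 + 1/m)^3 for all m ≥ 5.
Combining, 2·5^(m + 1) ≥ 33(m+1)^3.
By induction, the statement is established for all r ≥ 5.
Hence the smallest such M is 5.

M = 5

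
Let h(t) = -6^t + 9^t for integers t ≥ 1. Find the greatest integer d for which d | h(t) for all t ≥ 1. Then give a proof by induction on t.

d = 3

Computing the first values: h(1) = 3 and h(2) = 45; gcd(3, 45) = 3, so d ≤ 3.
We prove 3 | -6^t + 9^t for all t ≥ 1 by induction on t.
Base step (t = 1): h(1) = 3 = 3·(1), so 3 | h(1).
Suppose the result is true for t = p, i.e. 3 | h(p). Then
9^{p+1} − 6^{p+1} = 9·9^p − 6·6^p = 9·(9^p − 6^p) + (3)·6^p. The first term is divisible by 3 by the inductive hypothesis, and the second term (3)·6^p is divisible by 3 since 3 | 3. Hence 3 | h(p+1).
Hence, by induction on t, the claim holds for every t ≥ 1.
Therefore the largest such d is 3.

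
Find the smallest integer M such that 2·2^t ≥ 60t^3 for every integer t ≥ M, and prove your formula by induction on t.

At t = 17: 262144 < 294780, so the inequality fails and M ≥ 18. We prove 2·2^t ≥ 60t^3 for all t ≥ 18.
Base step (t = 18): 2·2^t = 524288 and 60t^3 = 349920, so 524288 ≥ 349920.
Inductive step: suppose the statement holds for some j ≥ 18, so 2·2^j ≥ 60j^3.
Then 2·2^(j + 1) = 2·(2·2^j) ≥ 2·(60j^3).
Also, for j ≥ 18 we have 2·(60j^3) ≥ 60(j+1)^3, since 2 ≥ (1 + 1/j)^3 for all j ≥ 18.
Combining, 2·2^(j + 1) ≥ 60(j+1)^3.
By induction, the statement is established for all t ≥ 18.
Hence the smallest such M is 18.

M = 18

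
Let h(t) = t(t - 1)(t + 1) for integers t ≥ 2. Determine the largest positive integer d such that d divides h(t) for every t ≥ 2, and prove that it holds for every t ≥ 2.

d = 6

Computing the first values: h(2) = 6 and h(3) = 24; gcd(6, 24) = 6, so d ≤ 6.
We prove 6 | t(t - 1)(t + 1) for all t ≥ 2 by induction on t.
When t = 2: h(2) = 6 = 6·(1), so 6 | h(2).
Inductive step: suppose the statement holds for some j ≥ 2, i.e. 6 | h(j). Then
h(j+1) − h(j) = j·(j+1)·(j+2) − (j-1)·j·(j+1) = j·(j+1)·[(j+2) − (j-1)] = 3·j·(j+1). The product of 2 consecutive integers is divisible by (2)! = 2, so h(j+1) − h(j) is divisible by 3·2 = 6. By the inductive hypothesis 6 | h(j), hence 6 | h(j+1).
By the principle of mathematical induction, the result holds for all t ≥ 2.
Therefore the largest such d is 6.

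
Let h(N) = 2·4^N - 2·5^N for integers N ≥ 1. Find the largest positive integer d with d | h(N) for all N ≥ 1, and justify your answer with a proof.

d = 2

Computing the first values: h(1) = -2 and h(2) = -18; gcd(-2, -18) = 2, so d ≤ 2.
We prove 2 | 2·4^N - 2·5^N for all N ≥ 1 by induction on N.
Base case (N = 1): h(1) = -2 = 2·(-1), so 2 | h(1).
Inductive step: assume the claim holds for N = p, i.e. 2 | h(p). Then
h(p+1) − 5·h(p) = (2·4^(p+1) - 2·5^(p+1)) − 5·(2·4^p - 2·5^p) = (2)·4^p·(4 − 5) = (-2)·4^p. Since 2 | h(p) by the inductive hypothesis, 2 | 5·h(p); and 2 | -2 since -2 = 2·-1. Therefore 2 | h(p+1).
This completes the induction.
Therefore the largest such d is 2.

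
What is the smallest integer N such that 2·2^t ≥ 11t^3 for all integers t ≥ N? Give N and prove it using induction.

N = 14

At t = 13: 16384 < 24167, so the inequality fails and N ≥ 14. We prove 2·2^t ≥ 11t^3 for all t ≥ 14.
Base step (t = 14): 2·2^t = 32768 and 11t^3 = 30184, so 32768 ≥ 30184.
Inductive step: assume the claim holds for t = k, so 2·2^k ≥ 11k^3.
Then 2·2^(k + 1) = 2·(2·2^k) ≥ 2·(11k^3).
Also, for k ≥ 14 we have 2·(11k^3) ≥ 11(k+1)^3, since 2 ≥ (1 + 1/k)^3 for all k ≥ 14.
Combining, 2·2^(k + 1) ≥ 11(k+1)^3.
This completes the induction.
Hence the smallest such N is 14.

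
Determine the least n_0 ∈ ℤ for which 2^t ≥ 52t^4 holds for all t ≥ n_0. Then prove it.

n_0 = 25

At t = 24: 16777216 < 17252352, so the inequality fails and n_0 ≥ 25. We prove 2^t ≥ 52t^4 for all t ≥ 25.
Base step (t = 25): 2^t = 33554432 and 52t^4 = 20312500, so 33554432 ≥ 20312500.
Suppose the result is true for t = i, so 2^i ≥ 52i^4.
Then 2^(i + 1) = 2·(2^i) ≥ 2·(52i^4).
Also, for i ≥ 25 we have 2·(52i^4) ≥ 52(i+1)^4, since 2 ≥ (1 + 1/i)^4 for all i ≥ 25.
Combining, 2^(i + 1) ≥ 52(i+1)^4.
Hence, by induction on t, the claim holds for every t ≥ 25.
Hence the smallest such n_0 is 25.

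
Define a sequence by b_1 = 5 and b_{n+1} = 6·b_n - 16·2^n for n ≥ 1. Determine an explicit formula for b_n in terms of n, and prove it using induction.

Computing the first terms: b_1 = 5, b_2 = -2, b_3 = -76. This suggests b_n = 2^(n + 2) - 3·6^(n - 1).
When n = 1: the formula gives 5 = 5 = b_1.
Suppose the result is true for n = i, so b_i = 2^(i + 2) - 3·6^(i - 1).
Then b_{i+1} = 6·b_i - 16·2^i = 6·(2^(i + 2) - 3·6^(i - 1)) - 16·2^i = 2^(i + 3) - 3·6^i = 2^((i+1) + 2) - 3·6^((i+1) - 1),
which is the claimed formula at n = i+1.
Hence, by induction on n, the claim holds for every n ≥ 1.

b_n = 2^(n + 2) - 3·6^(n - 1)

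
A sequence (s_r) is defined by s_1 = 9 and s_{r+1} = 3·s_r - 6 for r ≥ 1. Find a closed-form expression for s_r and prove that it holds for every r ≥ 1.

s_r = 2·3^r + 3

Computing the first terms: s_1 = 9, s_2 = 21, s_3 = 57. This suggests s_r = 2·3^r + 3.
Base step (r = 1): the formula gives 9 = 9 = s_1.
Suppose the result is true for r = m, so s_m = 2·3^m + 3.
Then s_{m+1} = 3·s_m - 6 = 3·(2·3^m + 3) - 6 = 2·3^(m + 1) + 3,
which is the claimed formula at r = m+1.
By induction, the statement is established for all r ≥ 1.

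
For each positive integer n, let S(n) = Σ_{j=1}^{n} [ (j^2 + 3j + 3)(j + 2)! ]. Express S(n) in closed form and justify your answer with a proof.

S(n) = (n + 1)(n + 3)! - 6

We claim S(n) = (n + 1)(n + 3)! - 6 for all n ≥ 1.
Base step (n = 1): S(1) = 42, and the closed form gives 42. They agree.
Inductive step: assume the claim holds for n = j, so S(j) = (j + 1)(j + 3)! - 6.
Then S(j+1) = S(j) + ((j^2 + 5j + 7)(j + 3)!) = ((j + 1)(j + 3)! - 6) + ((j^2 + 5j + 7)(j + 3)!).
Simplifying, S(j+1) = ((j+1) + 1)((j+1) + 3)! - 6,
which is the closed form with n = j+1.
By induction, the statement is established for all n ≥ 1.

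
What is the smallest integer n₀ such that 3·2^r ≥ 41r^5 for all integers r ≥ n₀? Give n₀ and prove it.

n₀ = 28

At r = 27: 402653184 < 588305187, so the inequality fails and n₀ ≥ 28. We prove 3·2^r ≥ 41r^5 for all r ≥ 28.
When r = 28: 3·2^r = 805306368 and 41r^5 = 705625088, so 805306368 ≥ 705625088.
Suppose the result is true for r = i, so 3·2^i ≥ 41i^5.
Then 3·2^(i + 1) = 2·(3·2^i) ≥ 2·(41i^5).
Also, for i ≥ 28 we have 2·(41i^5) ≥ 41(i+1)^5, since 2 ≥ (1 + 1/i)^5 for all i ≥ 28.
Combining, 3·2^(i + 1) ≥ 41(i+1)^5.
By induction, the statement is established for all r ≥ 28.
Hence the smallest such n₀ is 28.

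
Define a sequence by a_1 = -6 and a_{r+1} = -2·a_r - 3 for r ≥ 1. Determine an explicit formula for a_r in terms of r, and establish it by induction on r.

Computing the first terms: a_1 = -6, a_2 = 9, a_3 = -21. This suggests a_r = -5(-2)^(r - 1) - 1.
Base step (r = 1): the formula gives -6 = -6 = a_1.
Inductive step: suppose the statement holds for some i ≥ 1, so a_i = -5(-2)^(i - 1) - 1.
Then a_{i+1} = -2·a_i - 3 = -2·(-5(-2)^(i - 1) - 1) - 3 = -5(-2)^i - 1 = -5(-2)^((i+1) - 1) - 1,
which is the claimed formula at r = i+1.
By the principle of mathematical induction, the result holds for all r ≥ 1.

a_r = -5(-2)^(r - 1) - 1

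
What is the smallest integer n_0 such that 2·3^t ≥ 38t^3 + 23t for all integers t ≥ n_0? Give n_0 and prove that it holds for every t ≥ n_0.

n_0 = 9

At t = 8: 13122 < 19640, so the inequality fails and n_0 ≥ 9. We prove 2·3^t ≥ 38t^3 + 23t for all t ≥ 9.
Base step (t = 9): 2·3^t = 39366 and 38t^3 + 23t = 27909, so 39366 ≥ 27909.
Inductive step: assume the claim holds for t = k, so 2·3^k ≥ 38k^3 + 23k.
Then 2·3^(k + 1) = 3·(2·3^k) ≥ 3·(38k^3 + 23k).
Also, for k ≥ 9 we have 3·(38k^3 + 23k) ≥ 38(k+1)^3 + 23(k+1), since 3·(38k^3 + 23k) − (38(k+1)^3 + 23(k+1)) = 76k^3 - 114k^2 - 68k - 61, which is nonnegative for all k ≥ 9.
Combining, 2·3^(k + 1) ≥ 38(k+1)^3 + 23(k+1).
By induction, the statement is established for all t ≥ 9.
Hence the smallest such n_0 is 9.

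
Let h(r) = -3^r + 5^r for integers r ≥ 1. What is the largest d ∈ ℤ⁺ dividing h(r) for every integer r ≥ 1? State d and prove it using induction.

Computing the first values: h(1) = 2 and h(2) = 16; gcd(2, 16) = 2, so d ≤ 2.
We prove 2 | -3^r + 5^r for all r ≥ 1 by induction on r.
For the base case r = 1: h(1) = 2 = 2·(1), so 2 | h(1).
Inductive step: assume the claim holds for r = k, i.e. 2 | h(k). Then
5^{k+1} − 3^{k+1} = 5·5^k − 3·3^k = 5·(5^k − 3^k) + (2)·3^k. The first term is divisible by 2 by the inductive hypothesis, and the second term (2)·3^k is divisible by 2 since 2 | 2. Hence 2 | h(k+1).
Hence, by induction on r, the claim holds for every r ≥ 1.
Therefore the largest such d is 2.

d = 2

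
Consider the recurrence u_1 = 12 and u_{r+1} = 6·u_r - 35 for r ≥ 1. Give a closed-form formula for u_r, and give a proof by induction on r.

u_r = 5·6^(r - 1) + 7

Computing the first terms: u_1 = 12, u_2 = 37, u_3 = 187. This suggests u_r = 5·6^(r - 1) + 7.
Base case (r = 1): the formula gives 12 = 12 = u_1.
Inductive step: suppose the statement holds for some j ≥ 1, so u_j = 5·6^(j - 1) + 7.
Then u_{j+1} = 6·u_j - 35 = 6·(5·6^(j - 1) + 7) - 35 = 5·6^j + 7 = 5·6^((j+1) - 1) + 7,
which is the claimed formula at r = j+1.
By induction, the statement is established for all r ≥ 1.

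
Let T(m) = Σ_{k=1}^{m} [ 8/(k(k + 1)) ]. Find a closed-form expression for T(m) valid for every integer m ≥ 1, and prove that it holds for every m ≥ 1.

We claim T(m) = 8m/(m + 1) for all m ≥ 1.
For the base case m = 1: T(1) = 4, and the closed form gives 4. They agree.
Inductive step: assume the claim holds for m = k, so T(k) = 8k/(k + 1).
Then T(k+1) = T(k) + (8/((k + 1)(k + 2))) = (8k/(k + 1)) + (8/((k + 1)(k + 2))).
Simplifying, T(k+1) = 8(k + 1)/(k + 2) = 8(k+1)/((k+1) + 1),
which is the closed form with m = k+1.
This completes the induction.

T(m) = 8m/(m + 1)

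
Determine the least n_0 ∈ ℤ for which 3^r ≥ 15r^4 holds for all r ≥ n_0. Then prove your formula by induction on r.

At r = 11: 177147 < 219615, so the inequality fails and n_0 ≥ 12. We prove 3^r ≥ 15r^4 for all r ≥ 12.
When r = 12: 3^r = 531441 and 15r^4 = 311040, so 531441 ≥ 311040.
For the inductive step, assume it holds for an arbitrary p ≥ 12, so 3^p ≥ 15p^4.
Then 3^(p + 1) = 3·(3^p) ≥ 3·(15p^4).
Also, for p ≥ 12 we have 3·(15p^4) ≥ 15(p+1)^4, since 3 ≥ (1 + 1/p)^4 for all p ≥ 12.
Combining, 3^(p + 1) ≥ 15(p+1)^4.
This completes the induction.
Hence the smallest such n_0 is 12.

n_0 = 12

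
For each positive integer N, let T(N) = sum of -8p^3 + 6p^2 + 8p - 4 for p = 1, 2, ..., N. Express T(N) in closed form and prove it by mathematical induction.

T(N) = -N(2N^3 + 2N^2 - 5N - 1)

We claim T(N) = -N(2N^3 + 2N^2 - 5N - 1) for all N ≥ 1.
Base step (N = 1): T(1) = 2, and the closed form gives 2. They agree.
Inductive step: assume the claim holds for N = p, so T(p) = p(-2p^3 - 2p^2 + 5p + 1).
Then T(p+1) = T(p) + (-8p^3 - 18p^2 - 4p + 2) = (p(-2p^3 - 2p^2 + 5p + 1)) + (-8p^3 - 18p^2 - 4p + 2).
Simplifying, T(p+1) = -(p + 1)(2p^3 + 8p^2 + 5p - 2) = -(p+1)(2(p+1)^3 + 2(p+1)^2 - 5(p+1) - 1),
which is the closed form with N = p+1.
This completes the induction.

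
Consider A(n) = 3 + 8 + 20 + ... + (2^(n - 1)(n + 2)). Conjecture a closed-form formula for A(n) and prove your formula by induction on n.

We claim A(n) = 2^n(n + 1) - 1 for all n ≥ 1.
Base step (n = 1): A(1) = 3, and the closed form gives 3. They agree.
For the inductive step, assume it holds for an arbitrary r ≥ 1, so A(r) = 2^r(r + 1) - 1.
Then A(r+1) = A(r) + (2^r(r + 3)) = (2^r(r + 1) - 1) + (2^r(r + 3)).
Simplifying, A(r+1) = 2^(r + 1)r + 2^(r + 2) - 1 = 2^(r+1)((r+1) + 1) - 1,
which is the closed form with n = r+1.
By the principle of mathematical induction, the result holds for all n ≥ 1.

A(n) = 2^n(n + 1) - 1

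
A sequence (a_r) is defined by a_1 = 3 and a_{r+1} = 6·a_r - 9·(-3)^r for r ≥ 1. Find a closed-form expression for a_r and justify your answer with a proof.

Computing the first terms: a_1 = 3, a_2 = 45, a_3 = 189. This suggests a_r = (-3)^r + 6^r.
When r = 1: the formula gives 3 = 3 = a_1.
Inductive step: suppose the statement holds for some k ≥ 1, so a_k = (-3)^k + 6^k.
Then a_{k+1} = 6·a_k - 9·(-3)^k = 6·((-3)^k + 6^k) - 9·(-3)^k = (-3)^(k + 1) + 6^(k + 1),
which is the claimed formula at r = k+1.
By the principle of mathematical induction, the result holds for all r ≥ 1.

a_r = (-3)^r + 6^r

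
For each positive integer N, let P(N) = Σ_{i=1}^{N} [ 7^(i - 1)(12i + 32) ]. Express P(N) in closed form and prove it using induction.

We claim P(N) = 7^N(2N + 5) - 5 for all N ≥ 1.
Base case (N = 1): P(1) = 44, and the closed form gives 44. They agree.
Suppose the result is true for N = i, so P(i) = 7^i(2i + 5) - 5.
Then P(i+1) = P(i) + (7^i(12i + 44)) = (7^i(2i + 5) - 5) + (7^i(12i + 44)).
Simplifying, P(i+1) = 14·7^i·i + 49·7^i - 5 = 7^(i+1)(2(i+1) + 5) - 5,
which is the closed form with N = i+1.
By the principle of mathematical induction, the result holds for all N ≥ 1.

P(N) = 7^N(2N + 5) - 5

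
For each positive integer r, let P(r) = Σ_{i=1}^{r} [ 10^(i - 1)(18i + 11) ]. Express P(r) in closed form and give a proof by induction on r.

We claim P(r) = 10^r(2r + 1) - 1 for all r ≥ 1.
When r = 1: P(1) = 29, and the closed form gives 29. They agree.
Suppose the result is true for r = i, so P(i) = 10^i(2i + 1) - 1.
Then P(i+1) = P(i) + (10^i(18i + 29)) = (10^i(2i + 1) - 1) + (10^i(18i + 29)).
Simplifying, P(i+1) = 20·10^i·i + 30·10^i - 1 = 10^(i+1)(2(i+1) + 1) - 1,
which is the closed form with r = i+1.
By induction, the statement is established for all r ≥ 1.

P(r) = 10^r(2r + 1) - 1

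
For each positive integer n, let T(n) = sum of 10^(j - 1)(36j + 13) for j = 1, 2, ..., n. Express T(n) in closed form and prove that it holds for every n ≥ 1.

We claim T(n) = 10^n(4n + 1) - 1 for all n ≥ 1.
Base case (n = 1): T(1) = 49, and the closed form gives 49. They agree.
Inductive step: suppose the statement holds for some j ≥ 1, so T(j) = 10^j(4j + 1) - 1.
Then T(j+1) = T(j) + (10^j(36j + 49)) = (10^j(4j + 1) - 1) + (10^j(36j + 49)).
Simplifying, T(j+1) = 40·10^j·j + 50·10^j - 1 = 10^(j+1)(4(j+1) + 1) - 1,
which is the closed form with n = j+1.
By the principle of mathematical induction, the result holds for all n ≥ 1.

T(n) = 10^n(4n + 1) - 1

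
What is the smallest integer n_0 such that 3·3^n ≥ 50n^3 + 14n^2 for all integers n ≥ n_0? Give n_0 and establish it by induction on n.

n_0 = 9

At n = 8: 19683 < 26496, so the inequality fails and n_0 ≥ 9. We prove 3·3^n ≥ 50n^3 + 14n^2 for all n ≥ 9.
For the base case n = 9: 3·3^n = 59049 and 50n^3 + 14n^2 = 37584, so 59049 ≥ 37584.
For the inductive step, assume it holds for an arbitrary k ≥ 9, so 3·3^k ≥ 50k^3 + 14k^2.
Then 3·3^(k + 1) = 3·(3·3^k) ≥ 3·(50k^3 + 14k^2).
Also, for k ≥ 9 we have 3·(50k^3 + 14k^2) ≥ 50(k+1)^3 + 14(k+1)^2, since 3·(50k^3 + 14k^2) − (50(k+1)^3 + 14(k+1)^2) = 100k^3 - 122k^2 - 178k - 64, which is nonnegative for all k ≥ 9.
Combining, 3·3^(k + 1) ≥ 50(k+1)^3 + 14(k+1)^2.
Hence, by induction on n, the claim holds for every n ≥ 9.
Hence the smallest such n_0 is 9.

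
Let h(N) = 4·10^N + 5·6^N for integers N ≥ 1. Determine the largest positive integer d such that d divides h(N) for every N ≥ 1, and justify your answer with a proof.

d = 10

Computing the first values: h(1) = 70 and h(2) = 580; gcd(70, 580) = 10, so d ≤ 10.
We prove 10 | 4·10^N + 5·6^N for all N ≥ 1 by induction on N.
Base case (N = 1): h(1) = 70 = 10·(7), so 10 | h(1).
For the inductive step, assume it holds for an arbitrary m ≥ 1, i.e. 10 | h(m). Then
h(m+1) − 10·h(m) = (4·10^(m+1) + 5·6^(m+1)) − 10·(4·10^m + 5·6^m) = (5)·6^m·(6 − 10) = (-20)·6^m. Since 10 | h(m) by the inductive hypothesis, 10 | 10·h(m); and 10 | -20 since -20 = 10·-2. Therefore 10 | h(m+1).
Hence, by induction on N, the claim holds for every N ≥ 1.
Therefore the largest such d is 10.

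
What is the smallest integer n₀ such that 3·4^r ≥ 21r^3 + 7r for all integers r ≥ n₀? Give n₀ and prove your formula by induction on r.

n₀ = 5

At r = 4: 768 < 1372, so the inequality fails and n₀ ≥ 5. We prove 3·4^r ≥ 21r^3 + 7r for all r ≥ 5.
When r = 5: 3·4^r = 3072 and 21r^3 + 7r = 2660, so 3072 ≥ 2660.
Inductive step: suppose the statement holds for some k ≥ 5, so 3·4^k ≥ 21k^3 + 7k.
Then 3·4^(k + 1) = 4·(3·4^k) ≥ 4·(21k^3 + 7k).
Also, for k ≥ 5 we have 4·(21k^3 + 7k) ≥ 21(k+1)^3 + 7(k+1), since 4·(21k^3 + 7k) − (21(k+1)^3 + 7(k+1)) = 63k^3 - 63k^2 - 42k - 28, which is nonnegative for all k ≥ 5.
Combining, 3·4^(k + 1) ≥ 21(k+1)^3 + 7(k+1).
Hence, by induction on r, the claim holds for every r ≥ 5.
Hence the smallest such n₀ is 5.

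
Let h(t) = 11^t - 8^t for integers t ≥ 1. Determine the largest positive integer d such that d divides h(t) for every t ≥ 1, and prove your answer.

Computing the first values: h(1) = 3 and h(2) = 57; gcd(3, 57) = 3, so d ≤ 3.
We prove 3 | 11^t - 8^t for all t ≥ 1 by induction on t.
Base case (t = 1): h(1) = 3 = 3·(1), so 3 | h(1).
Inductive step: suppose the statement holds for some k ≥ 1, i.e. 3 | h(k). Then
11^{k+1} − 8^{k+1} = 11·11^k − 8·8^k = 11·(11^k − 8^k) + (3)·8^k. The first term is divisible by 3 by the inductive hypothesis, and the second term (3)·8^k is divisible by 3 since 3 | 3. Hence 3 | h(k+1).
By the principle of mathematical induction, the result holds for all t ≥ 1.
Therefore the largest such d is 3.

d = 3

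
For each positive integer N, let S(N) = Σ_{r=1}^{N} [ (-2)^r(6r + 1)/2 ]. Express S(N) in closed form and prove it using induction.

S(N) = (-2)^N(2N + 1) - 1

We claim S(N) = (-2)^N(2N + 1) - 1 for all N ≥ 1.
Base step (N = 1): S(1) = -7, and the closed form gives -7. They agree.
Inductive step: assume the claim holds for N = r, so S(r) = (-2)^r(2r + 1) - 1.
Then S(r+1) = S(r) + ((-2)^r(-6r - 7)) = ((-2)^r(2r + 1) - 1) + ((-2)^r(-6r - 7)).
Simplifying, S(r+1) = -4(-2)^r·r - 6(-2)^r - 1 = (-2)^(r+1)(2(r+1) + 1) - 1,
which is the closed form with N = r+1.
By induction, the statement is established for all N ≥ 1.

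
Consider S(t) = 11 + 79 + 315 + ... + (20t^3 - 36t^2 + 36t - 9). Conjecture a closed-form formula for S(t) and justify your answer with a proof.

S(t) = t(5t^3 - 2t^2 + 5t + 3)

We claim S(t) = t(5t^3 - 2t^2 + 5t + 3) for all t ≥ 1.
For the base case t = 1: S(1) = 11, and the closed form gives 11. They agree.
Suppose the result is true for t = m, so S(m) = m(5m^3 - 2m^2 + 5m + 3).
Then S(m+1) = S(m) + (20m^3 + 24m^2 + 24m + 11) = (m(5m^3 - 2m^2 + 5m + 3)) + (20m^3 + 24m^2 + 24m + 11).
Simplifying, S(m+1) = (m + 1)(5m^3 + 13m^2 + 16m + 11) = (m+1)(5(m+1)^3 - 2(m+1)^2 + 5(m+1) + 3),
which is the closed form with t = m+1.
This completes the induction.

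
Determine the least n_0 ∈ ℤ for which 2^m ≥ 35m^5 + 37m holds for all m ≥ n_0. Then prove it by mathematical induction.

n_0 = 30

At m = 29: 536870912 < 717891288, so the inequality fails and n_0 ≥ 30. We prove 2^m ≥ 35m^5 + 37m for all m ≥ 30.
Base case (m = 30): 2^m = 1073741824 and 35m^5 + 37m = 850501110, so 1073741824 ≥ 850501110.
Inductive step: suppose the statement holds for some p ≥ 30, so 2^p ≥ 35p^5 + 37p.
Then 2^(p + 1) = 2·(2^p) ≥ 2·(35p^5 + 37p).
Also, for p ≥ 30 we have 2·(35p^5 + 37p) ≥ 35(p+1)^5 + 37(p+1), since 2·(35p^5 + 37p) − (35(p+1)^5 + 37(p+1)) = 35p^5 - 175p^4 - 350p^3 - 350p^2 - 138p - 72, which is nonnegative for all p ≥ 30.
Combining, 2^(p + 1) ≥ 35(p+1)^5 + 37(p+1).
Hence, by induction on m, the claim holds for every m ≥ 30.
Hence the smallest such n_0 is 30.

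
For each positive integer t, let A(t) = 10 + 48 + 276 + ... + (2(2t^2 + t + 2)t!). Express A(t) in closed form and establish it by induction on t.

We claim A(t) = (4t + 2)(t + 1)! - 2 for all t ≥ 1.
Base step (t = 1): A(1) = 10, and the closed form gives 10. They agree.
Suppose the result is true for t = j, so A(j) = (4j + 2)(j + 1)! - 2.
Then A(j+1) = A(j) + (2(2j^2 + 5j + 5)(j + 1)!) = ((4j + 2)(j + 1)! - 2) + (2(2j^2 + 5j + 5)(j + 1)!).
Simplifying, A(j+1) = (4(j+1) + 2)((j+1) + 1)! - 2,
which is the closed form with t = j+1.
Hence, by induction on t, the claim holds for every t ≥ 1.

A(t) = (4t + 2)(t + 1)! - 2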